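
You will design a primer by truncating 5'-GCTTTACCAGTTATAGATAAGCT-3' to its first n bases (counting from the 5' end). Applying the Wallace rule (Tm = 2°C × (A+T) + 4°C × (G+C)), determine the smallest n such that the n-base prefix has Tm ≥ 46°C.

n = 17

First 16 bases: GCTTTACCAGTTATAG → Tm = 44°C (< 46°C)
First 17 bases: GCTTTACCAGTTATAGA → Tm = 46°C (≥ 46°C)
Each additional base adds 2°C (A/T) or 4°C (G/C), so Tm is non-decreasing in n; n = 17 is the first length to reach 46°C.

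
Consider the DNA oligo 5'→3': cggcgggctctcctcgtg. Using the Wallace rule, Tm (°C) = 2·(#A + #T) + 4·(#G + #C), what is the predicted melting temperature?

64°C

Scanning the sequence gives A=0, T=4, C=7, G=7.
So N_AT = 4 and N_GC = 14.
Tm = 2×4 + 4×14 = 64°C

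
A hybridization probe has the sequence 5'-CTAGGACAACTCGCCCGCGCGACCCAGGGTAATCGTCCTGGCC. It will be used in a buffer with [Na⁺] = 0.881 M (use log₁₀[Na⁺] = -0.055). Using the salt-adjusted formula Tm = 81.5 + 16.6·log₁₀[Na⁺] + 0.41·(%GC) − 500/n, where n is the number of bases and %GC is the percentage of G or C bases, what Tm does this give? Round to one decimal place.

96.6°C

Length n = 43. Counting bases: T=6, C=17, A=8, G=12
G+C = 29, so %GC = 29/43 × 100 = 67.442%
Salt term: 16.6 × (-0.055) = -0.913
GC term: 0.41 × 67.442 = 27.651; length term: −500/43 = −11.628
Tm = 81.5 + (-0.913) + 27.651 − 11.628 = 96.61 → 96.6°C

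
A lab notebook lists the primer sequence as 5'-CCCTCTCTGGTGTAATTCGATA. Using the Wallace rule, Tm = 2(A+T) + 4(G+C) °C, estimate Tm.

Scanning the sequence gives C=6, A=4, G=4, T=8.
AT pairs contribute 12, GC pairs contribute 10.
Tm = 4·10 + 2·12 = 40 + 24 = 64°C

64°C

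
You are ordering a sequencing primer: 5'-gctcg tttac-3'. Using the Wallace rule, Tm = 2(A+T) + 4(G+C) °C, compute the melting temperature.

30°C

A=1, T=4, C=3, G=2
A+T = 5, G+C = 5
Tm = 4·5 + 2·5 = 20 + 10 = 30°C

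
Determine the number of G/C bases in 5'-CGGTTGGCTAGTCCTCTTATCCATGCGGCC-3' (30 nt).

18

T=9, G=8, C=10, A=3
G+C = 8 + 10 = 18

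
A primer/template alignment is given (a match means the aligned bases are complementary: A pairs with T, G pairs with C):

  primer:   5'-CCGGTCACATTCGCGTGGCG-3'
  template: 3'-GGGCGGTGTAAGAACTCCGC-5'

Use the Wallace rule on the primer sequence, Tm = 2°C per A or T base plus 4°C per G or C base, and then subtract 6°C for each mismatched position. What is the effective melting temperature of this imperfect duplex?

Primer base counts: A=2, T=4, G=7, C=7 → A+T=6, G+C=14
Perfect-match Tm = 2(6) + 4(14) = 12 + 56 = 68°C
Mismatches (positions where the bases are not complementary): 5 (at positions 3, 5, 13, 14, 16)
Effective Tm = 68 − 5×6 = 68 − 30 = 38°C

38°C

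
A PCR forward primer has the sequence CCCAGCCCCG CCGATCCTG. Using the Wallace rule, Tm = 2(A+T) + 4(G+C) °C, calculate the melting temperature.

Scanning the sequence gives T=2, A=2, C=11, G=4.
AT pairs contribute 4, GC pairs contribute 15.
Tm = 2×4 + 4×15 = 68°C

68°C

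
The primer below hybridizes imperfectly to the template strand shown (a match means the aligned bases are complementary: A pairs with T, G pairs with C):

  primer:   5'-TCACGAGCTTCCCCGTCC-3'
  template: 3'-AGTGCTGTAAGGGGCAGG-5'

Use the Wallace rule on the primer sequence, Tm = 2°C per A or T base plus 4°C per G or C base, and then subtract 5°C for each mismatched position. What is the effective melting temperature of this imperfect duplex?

Primer base counts: A=2, T=4, G=3, C=9 → A+T=6, G+C=12
Perfect-match Tm = 2(6) + 4(12) = 12 + 48 = 60°C
Mismatches (positions where the bases are not complementary): 2 (at positions 7, 8)
Effective Tm = 60 − 2×5 = 60 − 10 = 50°C

50°C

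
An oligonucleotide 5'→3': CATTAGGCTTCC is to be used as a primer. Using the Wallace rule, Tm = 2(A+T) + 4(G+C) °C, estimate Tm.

Counting bases: G=2, A=2, C=4, T=4
A+T = 6, G+C = 6
Tm = 4·6 + 2·6 = 24 + 12 = 36°C

36°C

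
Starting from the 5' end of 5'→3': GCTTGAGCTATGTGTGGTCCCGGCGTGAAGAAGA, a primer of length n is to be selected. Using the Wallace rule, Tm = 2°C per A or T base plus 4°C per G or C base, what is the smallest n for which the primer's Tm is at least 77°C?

First 23 bases: GCTTGAGCTATGTGTGGTCCCGG → Tm = 74°C (< 77°C)
First 24 bases: GCTTGAGCTATGTGTGGTCCCGGC → Tm = 78°C (≥ 77°C)
Each additional base adds 2°C (A/T) or 4°C (G/C), so Tm is non-decreasing in n; n = 24 is the first length to reach 77°C.

n = 24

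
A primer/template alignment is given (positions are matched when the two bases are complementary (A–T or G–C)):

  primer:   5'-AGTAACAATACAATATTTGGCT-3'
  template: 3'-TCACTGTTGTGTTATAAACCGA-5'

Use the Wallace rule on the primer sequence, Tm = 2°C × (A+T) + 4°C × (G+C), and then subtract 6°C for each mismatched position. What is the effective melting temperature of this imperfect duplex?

44°C

Primer base counts: A=9, T=7, G=3, C=3 → A+T=16, G+C=6
Perfect-match Tm = 2(16) + 4(6) = 32 + 24 = 56°C
Mismatches (positions where the bases are not complementary): 2 (at positions 4, 9)
Effective Tm = 56 − 2×6 = 56 − 12 = 44°C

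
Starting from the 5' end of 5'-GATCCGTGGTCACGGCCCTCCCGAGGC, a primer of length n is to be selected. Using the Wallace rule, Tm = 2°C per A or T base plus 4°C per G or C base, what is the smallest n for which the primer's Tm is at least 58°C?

First 16 bases: GATCCGTGGTCACGGC → Tm = 54°C (< 58°C)
First 17 bases: GATCCGTGGTCACGGCC → Tm = 58°C (≥ 58°C)
Since every base adds ≥2°C, Tm only increases with n, so the threshold is first crossed at n = 17.

n = 17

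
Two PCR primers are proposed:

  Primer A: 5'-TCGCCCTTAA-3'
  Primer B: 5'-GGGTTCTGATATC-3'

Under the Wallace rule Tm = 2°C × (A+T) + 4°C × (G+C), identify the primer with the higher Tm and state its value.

Primer A: A+T=5, G+C=5 → Tm = 2(5)+4(5) = 30°C
Primer B: A+T=7, G+C=6 → Tm = 2(7)+4(6) = 38°C
30°C vs 38°C → primer B is higher.

Primer B, 38°C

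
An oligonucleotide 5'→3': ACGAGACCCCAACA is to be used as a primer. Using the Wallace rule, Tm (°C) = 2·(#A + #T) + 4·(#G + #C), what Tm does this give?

Counting bases: A=6, G=2, T=0, C=6
A+T = 6, G+C = 8
Tm = 4·8 + 2·6 = 32 + 12 = 44°C

44°C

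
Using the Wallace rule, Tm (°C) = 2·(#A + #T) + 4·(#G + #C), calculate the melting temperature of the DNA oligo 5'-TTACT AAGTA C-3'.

Scanning the sequence gives G=1, C=2, T=4, A=4.
A+T = 8, G+C = 3
Tm = 4·3 + 2·8 = 12 + 16 = 28°C

28°C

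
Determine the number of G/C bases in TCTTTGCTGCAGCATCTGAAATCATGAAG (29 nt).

12

Base counts: C=6, A=8, G=6, T=9
Total G or C: 6 + 6 = 12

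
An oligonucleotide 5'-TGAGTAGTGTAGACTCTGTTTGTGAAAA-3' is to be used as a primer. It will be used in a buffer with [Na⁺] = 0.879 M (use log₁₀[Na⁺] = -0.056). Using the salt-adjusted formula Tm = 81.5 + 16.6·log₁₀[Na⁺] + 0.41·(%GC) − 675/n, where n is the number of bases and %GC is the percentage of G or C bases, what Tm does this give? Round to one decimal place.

71.1°C

Length n = 28. C=2, A=8, G=8, T=10
G+C = 10, so %GC = 10/28 × 100 = 35.714%
Salt term: 16.6 × (-0.056) = -0.93
GC term: 0.41 × 35.714 = 14.643; length term: −675/28 = −24.107
Tm = 81.5 + (-0.93) + 14.643 − 24.107 = 71.106 → 71.1°C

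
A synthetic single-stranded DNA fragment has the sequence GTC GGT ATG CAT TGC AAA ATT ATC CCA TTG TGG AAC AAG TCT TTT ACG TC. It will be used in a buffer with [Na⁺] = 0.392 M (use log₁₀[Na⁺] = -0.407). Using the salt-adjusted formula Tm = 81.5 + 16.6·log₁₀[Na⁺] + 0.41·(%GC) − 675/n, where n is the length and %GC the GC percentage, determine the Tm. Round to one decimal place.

Length n = 50. Base counts: C=10, T=17, A=13, G=10
G+C = 20, so %GC = 20/50 × 100 = 40%
Salt term: 16.6 × (-0.407) = -6.756
GC term: 0.41 × 40 = 16.4; length term: −675/50 = −13.5
Tm = 81.5 + (-6.756) + 16.4 − 13.5 = 77.644 → 77.6°C

77.6°C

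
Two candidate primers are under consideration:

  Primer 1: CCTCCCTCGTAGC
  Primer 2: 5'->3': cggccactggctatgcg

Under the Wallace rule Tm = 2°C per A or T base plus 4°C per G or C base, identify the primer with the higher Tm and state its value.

Primer 1: A+T=4, G+C=9 → Tm = 2(4)+4(9) = 44°C
Primer 2: A+T=5, G+C=12 → Tm = 2(5)+4(12) = 58°C
44°C vs 58°C → primer 2 is higher.

Primer 2, 58°C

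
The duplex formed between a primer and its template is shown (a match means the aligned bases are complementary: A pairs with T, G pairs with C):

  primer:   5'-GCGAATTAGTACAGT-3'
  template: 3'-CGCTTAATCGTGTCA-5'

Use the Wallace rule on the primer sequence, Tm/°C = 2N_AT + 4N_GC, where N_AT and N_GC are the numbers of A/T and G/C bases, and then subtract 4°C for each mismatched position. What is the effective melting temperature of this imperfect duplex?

38°C

Primer base counts: A=5, T=4, G=4, C=2 → A+T=9, G+C=6
Perfect-match Tm = 2(9) + 4(6) = 18 + 24 = 42°C
Mismatches (positions where the bases are not complementary): 1 (at position 10)
Effective Tm = 42 − 1×4 = 42 − 4 = 38°C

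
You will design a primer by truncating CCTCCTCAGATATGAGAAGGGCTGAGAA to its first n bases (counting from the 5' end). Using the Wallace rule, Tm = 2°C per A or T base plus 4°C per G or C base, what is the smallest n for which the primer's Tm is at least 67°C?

n = 22

First 21 bases: CCTCCTCAGATATGAGAAGGG → Tm = 64°C (< 67°C)
First 22 bases: CCTCCTCAGATATGAGAAGGGC → Tm = 68°C (≥ 67°C)
Each additional base adds 2°C (A/T) or 4°C (G/C), so Tm is non-decreasing in n; n = 22 is the first length to reach 67°C.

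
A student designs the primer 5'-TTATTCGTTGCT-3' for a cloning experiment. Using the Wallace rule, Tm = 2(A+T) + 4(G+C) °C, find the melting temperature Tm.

T=7, C=2, A=1, G=2
So N_AT = 8 and N_GC = 4.
Tm = 2(8) + 4(4) = 16 + 16 = 32°C

32°C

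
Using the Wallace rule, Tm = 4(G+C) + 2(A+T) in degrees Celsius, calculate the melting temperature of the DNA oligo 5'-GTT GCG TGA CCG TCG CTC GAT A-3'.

70°C

Base counts: G=7, T=6, A=3, C=6
A+T = 9, G+C = 13
Tm = 4·13 + 2·9 = 52 + 18 = 70°C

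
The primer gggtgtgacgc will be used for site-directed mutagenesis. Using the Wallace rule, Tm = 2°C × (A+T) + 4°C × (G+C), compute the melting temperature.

Base counts: T=2, G=6, C=2, A=1
So N_AT = 3 and N_GC = 8.
Tm = 4·8 + 2·3 = 32 + 6 = 38°C

38°C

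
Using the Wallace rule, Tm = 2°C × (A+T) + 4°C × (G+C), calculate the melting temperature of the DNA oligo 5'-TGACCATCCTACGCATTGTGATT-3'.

66°C

C=6, T=8, G=4, A=5
So N_AT = 13 and N_GC = 10.
Tm = 2×13 + 4×10 = 66°C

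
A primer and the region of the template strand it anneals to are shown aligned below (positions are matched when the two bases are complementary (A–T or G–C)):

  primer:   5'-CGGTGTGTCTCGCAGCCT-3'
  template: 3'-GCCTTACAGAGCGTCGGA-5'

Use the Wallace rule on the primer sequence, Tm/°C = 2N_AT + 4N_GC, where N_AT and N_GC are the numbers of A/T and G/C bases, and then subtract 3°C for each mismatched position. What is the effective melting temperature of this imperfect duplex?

54°C

Primer base counts: A=1, T=5, G=6, C=6 → A+T=6, G+C=12
Perfect-match Tm = 2(6) + 4(12) = 12 + 48 = 60°C
Mismatches (positions where the bases are not complementary): 2 (at positions 4, 5)
Effective Tm = 60 − 2×3 = 60 − 6 = 54°C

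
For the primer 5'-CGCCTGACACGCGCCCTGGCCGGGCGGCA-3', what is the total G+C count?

24

Base counts: A=3, G=11, T=2, C=13
Total G or C: 11 + 13 = 24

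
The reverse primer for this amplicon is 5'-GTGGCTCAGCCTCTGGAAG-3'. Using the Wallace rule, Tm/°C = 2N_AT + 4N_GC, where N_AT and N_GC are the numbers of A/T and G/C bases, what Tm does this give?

C=5, A=3, T=4, G=7
So N_AT = 7 and N_GC = 12.
Tm = 2×7 + 4×12 = 62°C

62°C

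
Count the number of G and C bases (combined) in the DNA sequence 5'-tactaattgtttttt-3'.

Scanning the sequence gives A=3, T=10, G=1, C=1.
G+C = 1 + 1 = 2

2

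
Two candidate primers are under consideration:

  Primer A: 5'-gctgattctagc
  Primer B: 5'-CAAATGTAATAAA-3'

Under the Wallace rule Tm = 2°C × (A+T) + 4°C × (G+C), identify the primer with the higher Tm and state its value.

Primer A, 36°C

Primer A: A+T=6, G+C=6 → Tm = 2(6)+4(6) = 36°C
Primer B: A+T=11, G+C=2 → Tm = 2(11)+4(2) = 30°C
36°C vs 30°C → primer A is higher.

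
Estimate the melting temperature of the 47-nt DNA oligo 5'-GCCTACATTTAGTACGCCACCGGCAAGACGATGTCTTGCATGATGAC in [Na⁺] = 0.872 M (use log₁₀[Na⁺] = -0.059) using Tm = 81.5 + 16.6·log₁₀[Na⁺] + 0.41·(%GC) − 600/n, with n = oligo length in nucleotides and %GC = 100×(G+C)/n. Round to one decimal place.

88.7°C

Length n = 47. Scanning the sequence gives G=11, C=13, A=12, T=11.
G+C = 24, so %GC = 24/47 × 100 = 51.064%
Salt term: 16.6 × (-0.059) = -0.979
GC term: 0.41 × 51.064 = 20.936; length term: −600/47 = −12.766
Tm = 81.5 + (-0.979) + 20.936 − 12.766 = 88.691 → 88.7°C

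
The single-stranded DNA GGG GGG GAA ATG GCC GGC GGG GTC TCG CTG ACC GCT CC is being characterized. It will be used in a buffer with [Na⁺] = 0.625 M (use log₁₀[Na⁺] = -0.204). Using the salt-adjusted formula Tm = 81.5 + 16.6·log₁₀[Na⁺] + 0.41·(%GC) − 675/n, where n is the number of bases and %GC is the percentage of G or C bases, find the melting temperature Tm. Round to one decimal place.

91.6°C

Length n = 38. G=18, A=4, T=5, C=11
G+C = 29, so %GC = 29/38 × 100 = 76.316%
Salt term: 16.6 × (-0.204) = -3.386
GC term: 0.41 × 76.316 = 31.29; length term: −675/38 = −17.763
Tm = 81.5 + (-3.386) + 31.29 − 17.763 = 91.641 → 91.6°C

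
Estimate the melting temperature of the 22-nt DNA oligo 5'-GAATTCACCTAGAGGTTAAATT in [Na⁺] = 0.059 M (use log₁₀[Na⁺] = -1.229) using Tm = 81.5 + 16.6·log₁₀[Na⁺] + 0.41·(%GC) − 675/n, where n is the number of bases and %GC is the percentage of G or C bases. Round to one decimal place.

Length n = 22. Counting bases: T=7, C=3, A=8, G=4
G+C = 7, so %GC = 7/22 × 100 = 31.818%
Salt term: 16.6 × (-1.229) = -20.401
GC term: 0.41 × 31.818 = 13.045; length term: −675/22 = −30.682
Tm = 81.5 + (-20.401) + 13.045 − 30.682 = 43.462 → 43.5°C

43.5°C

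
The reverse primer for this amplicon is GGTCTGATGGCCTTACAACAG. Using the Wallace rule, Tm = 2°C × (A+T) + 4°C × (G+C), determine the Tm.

64°C

T=5, G=6, C=5, A=5
AT pairs contribute 10, GC pairs contribute 11.
Tm = 2(10) + 4(11) = 20 + 44 = 64°C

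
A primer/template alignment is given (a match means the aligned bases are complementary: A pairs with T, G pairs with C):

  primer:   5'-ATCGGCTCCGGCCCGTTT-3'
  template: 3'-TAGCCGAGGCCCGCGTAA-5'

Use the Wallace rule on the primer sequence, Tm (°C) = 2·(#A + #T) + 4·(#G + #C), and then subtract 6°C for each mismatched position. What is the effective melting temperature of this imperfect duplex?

36°C

Primer base counts: A=1, T=5, G=5, C=7 → A+T=6, G+C=12
Perfect-match Tm = 2(6) + 4(12) = 12 + 48 = 60°C
Mismatches (positions where the bases are not complementary): 4 (at positions 12, 14, 15, 16)
Effective Tm = 60 − 4×6 = 60 − 24 = 36°C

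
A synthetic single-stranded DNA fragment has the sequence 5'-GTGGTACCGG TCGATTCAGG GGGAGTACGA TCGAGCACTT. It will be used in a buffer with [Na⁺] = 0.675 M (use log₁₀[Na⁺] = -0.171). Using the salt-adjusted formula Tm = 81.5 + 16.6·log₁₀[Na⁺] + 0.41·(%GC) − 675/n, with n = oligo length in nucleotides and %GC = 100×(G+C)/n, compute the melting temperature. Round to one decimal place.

85.4°C

Length n = 40. T=9, A=8, C=8, G=15
G+C = 23, so %GC = 23/40 × 100 = 57.5%
Salt term: 16.6 × (-0.171) = -2.839
GC term: 0.41 × 57.5 = 23.575; length term: −675/40 = −16.875
Tm = 81.5 + (-2.839) + 23.575 − 16.875 = 85.361 → 85.4°C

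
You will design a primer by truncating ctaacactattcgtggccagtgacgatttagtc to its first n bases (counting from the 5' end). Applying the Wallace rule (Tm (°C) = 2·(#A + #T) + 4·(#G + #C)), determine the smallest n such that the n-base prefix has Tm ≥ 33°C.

First 12 bases: CTAACACTATTC → Tm = 32°C (< 33°C)
First 13 bases: CTAACACTATTCG → Tm = 36°C (≥ 33°C)
Each additional base adds 2°C (A/T) or 4°C (G/C), so Tm is non-decreasing in n; n = 13 is the first length to reach 33°C.

n = 13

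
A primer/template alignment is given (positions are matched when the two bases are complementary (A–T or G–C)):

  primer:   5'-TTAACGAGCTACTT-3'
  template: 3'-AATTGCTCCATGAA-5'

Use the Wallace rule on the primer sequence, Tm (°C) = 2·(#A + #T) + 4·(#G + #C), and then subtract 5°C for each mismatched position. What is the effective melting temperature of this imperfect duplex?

33°C

Primer base counts: A=4, T=5, G=2, C=3 → A+T=9, G+C=5
Perfect-match Tm = 2(9) + 4(5) = 18 + 20 = 38°C
Mismatches (positions where the bases are not complementary): 1 (at position 9)
Effective Tm = 38 − 1×5 = 38 − 5 = 33°C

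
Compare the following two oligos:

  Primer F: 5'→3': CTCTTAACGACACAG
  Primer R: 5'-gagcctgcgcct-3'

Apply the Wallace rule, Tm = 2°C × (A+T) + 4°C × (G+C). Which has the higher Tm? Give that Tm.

Primer F: A+T=8, G+C=7 → Tm = 2(8)+4(7) = 44°C
Primer R: A+T=3, G+C=9 → Tm = 2(3)+4(9) = 42°C
44°C vs 42°C → primer F is higher.

Primer F, 44°C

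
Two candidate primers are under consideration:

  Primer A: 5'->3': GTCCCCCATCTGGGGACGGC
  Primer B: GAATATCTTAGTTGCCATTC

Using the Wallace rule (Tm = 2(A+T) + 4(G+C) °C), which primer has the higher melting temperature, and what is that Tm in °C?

Primer A: A+T=5, G+C=15 → Tm = 2(5)+4(15) = 70°C
Primer B: A+T=13, G+C=7 → Tm = 2(13)+4(7) = 54°C
70°C vs 54°C → primer A is higher.

Primer A, 70°C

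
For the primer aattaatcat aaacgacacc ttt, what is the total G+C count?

6

Counting bases: T=7, A=10, G=1, C=5
G+C = 1 + 5 = 6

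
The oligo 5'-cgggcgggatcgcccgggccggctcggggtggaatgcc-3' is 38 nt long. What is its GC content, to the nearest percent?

Scanning the sequence gives G=19, T=4, C=12, A=3.
G+C = 19 + 12 = 31 out of 38 bases
%GC = 31/38 × 100 = 81.58% ≈ 82%

82%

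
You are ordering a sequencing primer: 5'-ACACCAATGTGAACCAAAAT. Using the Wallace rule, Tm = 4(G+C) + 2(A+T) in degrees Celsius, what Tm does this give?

Counting bases: T=3, C=5, A=10, G=2
A+T = 13, G+C = 7
Tm = 2(13) + 4(7) = 26 + 28 = 54°C

54°C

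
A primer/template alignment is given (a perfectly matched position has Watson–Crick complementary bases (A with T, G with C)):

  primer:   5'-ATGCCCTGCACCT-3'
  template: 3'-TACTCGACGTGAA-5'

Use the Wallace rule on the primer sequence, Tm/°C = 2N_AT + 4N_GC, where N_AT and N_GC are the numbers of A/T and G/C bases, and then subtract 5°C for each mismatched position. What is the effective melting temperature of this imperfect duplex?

Primer base counts: A=2, T=3, G=2, C=6 → A+T=5, G+C=8
Perfect-match Tm = 2(5) + 4(8) = 10 + 32 = 42°C
Mismatches (positions where the bases are not complementary): 3 (at positions 4, 5, 12)
Effective Tm = 42 − 3×5 = 42 − 15 = 27°C

27°C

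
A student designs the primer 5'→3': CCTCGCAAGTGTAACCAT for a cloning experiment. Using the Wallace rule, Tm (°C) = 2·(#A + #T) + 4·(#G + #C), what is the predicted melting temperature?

54°C

Base counts: C=6, G=3, T=4, A=5
AT pairs contribute 9, GC pairs contribute 9.
Tm = 2(9) + 4(9) = 18 + 36 = 54°C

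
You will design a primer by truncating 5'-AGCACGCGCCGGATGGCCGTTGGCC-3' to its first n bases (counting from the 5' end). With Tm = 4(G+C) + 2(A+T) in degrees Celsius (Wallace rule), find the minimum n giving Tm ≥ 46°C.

n = 13

First 12 bases: AGCACGCGCCGG → Tm = 44°C (< 46°C)
First 13 bases: AGCACGCGCCGGA → Tm = 46°C (≥ 46°C)
Each additional base adds 2°C (A/T) or 4°C (G/C), so Tm is non-decreasing in n; n = 13 is the first length to reach 46°C.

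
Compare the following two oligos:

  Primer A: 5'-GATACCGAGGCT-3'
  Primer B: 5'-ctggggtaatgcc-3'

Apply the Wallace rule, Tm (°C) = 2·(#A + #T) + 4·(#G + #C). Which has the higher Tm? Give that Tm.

Primer B, 42°C

Primer A: A+T=5, G+C=7 → Tm = 2(5)+4(7) = 38°C
Primer B: A+T=5, G+C=8 → Tm = 2(5)+4(8) = 42°C
38°C vs 42°C → primer B is higher.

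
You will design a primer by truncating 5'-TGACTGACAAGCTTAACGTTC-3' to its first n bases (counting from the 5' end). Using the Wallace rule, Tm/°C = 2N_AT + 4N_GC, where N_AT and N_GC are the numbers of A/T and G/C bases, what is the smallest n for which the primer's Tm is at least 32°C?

First 10 bases: TGACTGACAA → Tm = 28°C (< 32°C)
First 11 bases: TGACTGACAAG → Tm = 32°C (≥ 32°C)
Since every base adds ≥2°C, Tm only increases with n, so the threshold is first crossed at n = 11.

n = 11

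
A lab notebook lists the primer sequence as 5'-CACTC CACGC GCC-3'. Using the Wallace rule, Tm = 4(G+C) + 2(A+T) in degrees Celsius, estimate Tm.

46°C

T=1, G=2, A=2, C=8
A+T = 3, G+C = 10
Tm = 2(3) + 4(10) = 6 + 40 = 46°C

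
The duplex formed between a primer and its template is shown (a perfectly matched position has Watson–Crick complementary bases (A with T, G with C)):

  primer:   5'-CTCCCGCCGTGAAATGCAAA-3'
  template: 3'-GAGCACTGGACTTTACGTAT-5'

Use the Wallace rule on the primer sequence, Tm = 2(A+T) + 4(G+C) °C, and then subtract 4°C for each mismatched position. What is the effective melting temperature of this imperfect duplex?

Primer base counts: A=6, T=3, G=4, C=7 → A+T=9, G+C=11
Perfect-match Tm = 2(9) + 4(11) = 18 + 44 = 62°C
Mismatches (positions where the bases are not complementary): 5 (at positions 4, 5, 7, 9, 19)
Effective Tm = 62 − 5×4 = 62 − 20 = 42°C

42°C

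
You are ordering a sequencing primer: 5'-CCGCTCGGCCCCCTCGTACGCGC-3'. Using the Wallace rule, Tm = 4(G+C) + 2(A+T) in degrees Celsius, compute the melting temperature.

84°C

Base counts: T=3, G=6, C=13, A=1
So N_AT = 4 and N_GC = 19.
Tm = 2×4 + 4×19 = 84°C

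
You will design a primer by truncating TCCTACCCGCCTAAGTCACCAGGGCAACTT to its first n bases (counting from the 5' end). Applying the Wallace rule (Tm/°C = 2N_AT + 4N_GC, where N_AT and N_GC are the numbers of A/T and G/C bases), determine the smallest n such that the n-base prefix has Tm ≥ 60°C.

First 18 bases: TCCTACCCGCCTAAGTCA → Tm = 56°C (< 60°C)
First 19 bases: TCCTACCCGCCTAAGTCAC → Tm = 60°C (≥ 60°C)
Since every base adds ≥2°C, Tm only increases with n, so the threshold is first crossed at n = 19.

n = 19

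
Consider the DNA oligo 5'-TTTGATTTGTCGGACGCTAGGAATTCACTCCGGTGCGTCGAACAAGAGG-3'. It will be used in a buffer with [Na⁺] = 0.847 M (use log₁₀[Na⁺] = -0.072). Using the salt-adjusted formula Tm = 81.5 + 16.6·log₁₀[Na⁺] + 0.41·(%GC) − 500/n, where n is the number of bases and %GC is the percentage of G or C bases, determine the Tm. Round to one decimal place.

91.0°C

Length n = 49. G=15, T=13, C=10, A=11
G+C = 25, so %GC = 25/49 × 100 = 51.02%
Salt term: 16.6 × (-0.072) = -1.195
GC term: 0.41 × 51.02 = 20.918; length term: −500/49 = −10.204
Tm = 81.5 + (-1.195) + 20.918 − 10.204 = 91.019 → 91.0°C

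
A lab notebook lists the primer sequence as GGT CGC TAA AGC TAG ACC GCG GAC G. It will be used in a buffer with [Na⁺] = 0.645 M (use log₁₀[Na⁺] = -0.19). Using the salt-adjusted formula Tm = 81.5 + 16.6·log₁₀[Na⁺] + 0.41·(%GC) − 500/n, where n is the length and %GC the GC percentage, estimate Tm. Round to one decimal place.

84.6°C

Length n = 25. T=3, G=9, A=6, C=7
G+C = 16, so %GC = 16/25 × 100 = 64%
Salt term: 16.6 × (-0.19) = -3.154
GC term: 0.41 × 64 = 26.24; length term: −500/25 = −20
Tm = 81.5 + (-3.154) + 26.24 − 20 = 84.586 → 84.6°C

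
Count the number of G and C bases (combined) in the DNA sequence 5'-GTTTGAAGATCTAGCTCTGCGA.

Base counts: G=6, T=7, A=5, C=4
Total G or C: 6 + 4 = 10

10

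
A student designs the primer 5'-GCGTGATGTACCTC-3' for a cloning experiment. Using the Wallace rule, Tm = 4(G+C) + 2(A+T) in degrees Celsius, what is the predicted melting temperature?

44°C

Base counts: T=4, C=4, G=4, A=2
So N_AT = 6 and N_GC = 8.
Tm = 2×6 + 4×8 = 44°C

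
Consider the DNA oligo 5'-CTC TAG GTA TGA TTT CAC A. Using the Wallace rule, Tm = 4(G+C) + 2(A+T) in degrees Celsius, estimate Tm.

52°C

Scanning the sequence gives A=5, G=3, C=4, T=7.
So N_AT = 12 and N_GC = 7.
Tm = 2×12 + 4×7 = 52°C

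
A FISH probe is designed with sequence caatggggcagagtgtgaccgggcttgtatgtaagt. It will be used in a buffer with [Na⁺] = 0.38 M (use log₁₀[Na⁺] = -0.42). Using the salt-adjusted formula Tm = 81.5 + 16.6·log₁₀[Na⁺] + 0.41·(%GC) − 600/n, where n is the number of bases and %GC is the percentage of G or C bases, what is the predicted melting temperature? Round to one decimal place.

Length n = 36. Scanning the sequence gives T=9, A=8, C=5, G=14.
G+C = 19, so %GC = 19/36 × 100 = 52.778%
Salt term: 16.6 × (-0.42) = -6.972
GC term: 0.41 × 52.778 = 21.639; length term: −600/36 = −16.667
Tm = 81.5 + (-6.972) + 21.639 − 16.667 = 79.5 → 79.5°C

79.5°C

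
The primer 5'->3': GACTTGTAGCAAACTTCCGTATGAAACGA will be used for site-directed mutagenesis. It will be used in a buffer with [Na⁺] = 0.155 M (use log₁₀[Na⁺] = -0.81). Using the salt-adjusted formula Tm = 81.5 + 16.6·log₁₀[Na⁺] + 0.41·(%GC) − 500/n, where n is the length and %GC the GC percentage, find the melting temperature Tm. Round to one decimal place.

Length n = 29. Base counts: T=7, G=6, C=6, A=10
G+C = 12, so %GC = 12/29 × 100 = 41.379%
Salt term: 16.6 × (-0.81) = -13.446
GC term: 0.41 × 41.379 = 16.965; length term: −500/29 = −17.241
Tm = 81.5 + (-13.446) + 16.965 − 17.241 = 67.778 → 67.8°C

67.8°C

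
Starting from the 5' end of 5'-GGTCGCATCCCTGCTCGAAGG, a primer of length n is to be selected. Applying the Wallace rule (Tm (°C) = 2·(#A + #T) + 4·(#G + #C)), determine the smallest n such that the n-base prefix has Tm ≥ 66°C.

n = 20

First 19 bases: GGTCGCATCCCTGCTCGAA → Tm = 62°C (< 66°C)
First 20 bases: GGTCGCATCCCTGCTCGAAG → Tm = 66°C (≥ 66°C)
Since every base adds ≥2°C, Tm only increases with n, so the threshold is first crossed at n = 20.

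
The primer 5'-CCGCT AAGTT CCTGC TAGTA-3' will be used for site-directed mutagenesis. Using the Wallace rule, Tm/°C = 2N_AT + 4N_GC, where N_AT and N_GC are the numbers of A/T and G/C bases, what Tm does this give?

60°C

Scanning the sequence gives G=4, T=6, A=4, C=6.
AT pairs contribute 10, GC pairs contribute 10.
Tm = 2(10) + 4(10) = 20 + 40 = 60°C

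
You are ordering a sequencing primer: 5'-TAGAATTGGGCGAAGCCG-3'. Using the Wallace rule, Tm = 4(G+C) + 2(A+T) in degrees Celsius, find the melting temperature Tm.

Scanning the sequence gives C=3, T=3, A=5, G=7.
So N_AT = 8 and N_GC = 10.
Tm = 2×8 + 4×10 = 56°C

56°C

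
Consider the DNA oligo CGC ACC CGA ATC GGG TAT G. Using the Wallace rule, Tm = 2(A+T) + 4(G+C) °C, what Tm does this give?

Base counts: C=6, G=6, A=4, T=3
So N_AT = 7 and N_GC = 12.
Tm = 2×7 + 4×12 = 62°C

62°C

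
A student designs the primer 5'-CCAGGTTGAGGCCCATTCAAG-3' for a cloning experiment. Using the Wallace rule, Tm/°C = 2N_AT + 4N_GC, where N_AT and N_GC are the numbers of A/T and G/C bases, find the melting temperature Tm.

Counting bases: A=5, C=6, G=6, T=4
A+T = 9, G+C = 12
Tm = 2(9) + 4(12) = 18 + 48 = 66°C

66°C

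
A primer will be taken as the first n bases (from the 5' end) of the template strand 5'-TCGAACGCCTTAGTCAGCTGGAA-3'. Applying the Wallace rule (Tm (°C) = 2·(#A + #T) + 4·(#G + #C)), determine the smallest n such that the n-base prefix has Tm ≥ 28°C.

First 8 bases: TCGAACGC → Tm = 26°C (< 28°C)
First 9 bases: TCGAACGCC → Tm = 30°C (≥ 28°C)
Each additional base adds 2°C (A/T) or 4°C (G/C), so Tm is non-decreasing in n; n = 9 is the first length to reach 28°C.

n = 9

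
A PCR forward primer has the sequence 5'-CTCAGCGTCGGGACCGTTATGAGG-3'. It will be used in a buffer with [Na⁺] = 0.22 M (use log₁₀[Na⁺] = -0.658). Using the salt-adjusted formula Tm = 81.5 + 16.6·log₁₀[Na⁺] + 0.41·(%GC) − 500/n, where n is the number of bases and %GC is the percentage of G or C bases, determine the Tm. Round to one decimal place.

75.4°C

Length n = 24. Base counts: C=6, G=9, T=5, A=4
G+C = 15, so %GC = 15/24 × 100 = 62.5%
Salt term: 16.6 × (-0.658) = -10.923
GC term: 0.41 × 62.5 = 25.625; length term: −500/24 = −20.833
Tm = 81.5 + (-10.923) + 25.625 − 20.833 = 75.369 → 75.4°C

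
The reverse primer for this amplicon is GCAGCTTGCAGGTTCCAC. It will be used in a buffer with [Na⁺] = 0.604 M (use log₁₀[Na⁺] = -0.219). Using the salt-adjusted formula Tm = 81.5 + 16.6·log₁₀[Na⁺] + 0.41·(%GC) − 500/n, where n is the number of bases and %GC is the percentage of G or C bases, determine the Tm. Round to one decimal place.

Length n = 18. G=5, C=6, A=3, T=4
G+C = 11, so %GC = 11/18 × 100 = 61.111%
Salt term: 16.6 × (-0.219) = -3.635
GC term: 0.41 × 61.111 = 25.056; length term: −500/18 = −27.778
Tm = 81.5 + (-3.635) + 25.056 − 27.778 = 75.143 → 75.1°C

75.1°C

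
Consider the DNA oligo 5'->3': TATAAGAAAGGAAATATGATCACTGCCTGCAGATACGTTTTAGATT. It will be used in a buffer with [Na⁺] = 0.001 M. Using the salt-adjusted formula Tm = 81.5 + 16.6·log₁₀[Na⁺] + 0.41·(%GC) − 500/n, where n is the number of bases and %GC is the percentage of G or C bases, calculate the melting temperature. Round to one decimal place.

Length n = 46. Scanning the sequence gives A=17, G=9, T=14, C=6.
G+C = 15, so %GC = 15/46 × 100 = 32.609%
Salt term: 16.6 × (-3) = -49.8
GC term: 0.41 × 32.609 = 13.37; length term: −500/46 = −10.87
Tm = 81.5 + (-49.8) + 13.37 − 10.87 = 34.2 → 34.2°C

34.2°C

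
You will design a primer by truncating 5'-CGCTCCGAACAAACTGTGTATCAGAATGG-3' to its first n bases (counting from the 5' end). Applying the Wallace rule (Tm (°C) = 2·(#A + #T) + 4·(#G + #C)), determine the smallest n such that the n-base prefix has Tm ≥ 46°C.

First 14 bases: CGCTCCGAACAAAC → Tm = 44°C (< 46°C)
First 15 bases: CGCTCCGAACAAACT → Tm = 46°C (≥ 46°C)
Since every base adds ≥2°C, Tm only increases with n, so the threshold is first crossed at n = 15.

n = 15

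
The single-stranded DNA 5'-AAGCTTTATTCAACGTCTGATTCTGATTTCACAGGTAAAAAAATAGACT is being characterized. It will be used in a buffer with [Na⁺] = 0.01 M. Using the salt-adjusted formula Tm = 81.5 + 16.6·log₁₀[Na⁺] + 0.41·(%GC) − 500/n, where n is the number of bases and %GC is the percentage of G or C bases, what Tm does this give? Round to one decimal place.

50.6°C

Length n = 49. A=18, C=8, G=7, T=16
G+C = 15, so %GC = 15/49 × 100 = 30.612%
Salt term: 16.6 × (-2) = -33.2
GC term: 0.41 × 30.612 = 12.551; length term: −500/49 = −10.204
Tm = 81.5 + (-33.2) + 12.551 − 10.204 = 50.647 → 50.6°C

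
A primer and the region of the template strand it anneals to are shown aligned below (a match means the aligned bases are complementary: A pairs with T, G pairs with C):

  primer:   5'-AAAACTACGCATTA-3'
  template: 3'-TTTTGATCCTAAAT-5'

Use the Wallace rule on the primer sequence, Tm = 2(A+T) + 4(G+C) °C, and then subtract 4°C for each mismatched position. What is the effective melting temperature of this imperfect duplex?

24°C

Primer base counts: A=7, T=3, G=1, C=3 → A+T=10, G+C=4
Perfect-match Tm = 2(10) + 4(4) = 20 + 16 = 36°C
Mismatches (positions where the bases are not complementary): 3 (at positions 8, 10, 11)
Effective Tm = 36 − 3×4 = 36 − 12 = 24°C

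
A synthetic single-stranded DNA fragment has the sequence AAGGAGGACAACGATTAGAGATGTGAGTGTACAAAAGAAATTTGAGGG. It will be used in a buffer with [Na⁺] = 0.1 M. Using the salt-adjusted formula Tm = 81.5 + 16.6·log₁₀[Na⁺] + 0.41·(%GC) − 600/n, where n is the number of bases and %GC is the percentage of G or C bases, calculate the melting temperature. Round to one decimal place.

68.6°C

Length n = 48. Scanning the sequence gives G=16, T=9, C=3, A=20.
G+C = 19, so %GC = 19/48 × 100 = 39.583%
Salt term: 16.6 × (-1) = -16.6
GC term: 0.41 × 39.583 = 16.229; length term: −600/48 = −12.5
Tm = 81.5 + (-16.6) + 16.229 − 12.5 = 68.629 → 68.6°C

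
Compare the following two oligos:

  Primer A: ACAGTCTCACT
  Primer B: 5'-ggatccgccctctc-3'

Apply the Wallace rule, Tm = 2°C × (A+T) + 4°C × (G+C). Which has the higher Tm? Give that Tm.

Primer B, 48°C

Primer A: A+T=6, G+C=5 → Tm = 2(6)+4(5) = 32°C
Primer B: A+T=4, G+C=10 → Tm = 2(4)+4(10) = 48°C
32°C vs 48°C → primer B is higher.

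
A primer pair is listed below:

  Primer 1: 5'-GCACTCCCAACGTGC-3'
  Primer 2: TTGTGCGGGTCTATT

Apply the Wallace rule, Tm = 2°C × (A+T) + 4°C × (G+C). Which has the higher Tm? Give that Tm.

Primer 1: A+T=5, G+C=10 → Tm = 2(5)+4(10) = 50°C
Primer 2: A+T=8, G+C=7 → Tm = 2(8)+4(7) = 44°C
50°C vs 44°C → primer 1 is higher.

Primer 1, 50°C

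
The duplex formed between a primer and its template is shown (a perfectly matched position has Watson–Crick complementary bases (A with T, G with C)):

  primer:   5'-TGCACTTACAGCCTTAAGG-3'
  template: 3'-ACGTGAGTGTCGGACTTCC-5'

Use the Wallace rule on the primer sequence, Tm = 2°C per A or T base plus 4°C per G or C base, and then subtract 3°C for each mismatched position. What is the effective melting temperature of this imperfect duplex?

Primer base counts: A=5, T=5, G=4, C=5 → A+T=10, G+C=9
Perfect-match Tm = 2(10) + 4(9) = 20 + 36 = 56°C
Mismatches (positions where the bases are not complementary): 2 (at positions 7, 15)
Effective Tm = 56 − 2×3 = 56 − 6 = 50°C

50°C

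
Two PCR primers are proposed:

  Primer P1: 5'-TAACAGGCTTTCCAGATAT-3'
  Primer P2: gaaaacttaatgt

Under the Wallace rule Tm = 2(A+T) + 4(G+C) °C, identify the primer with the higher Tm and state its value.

Primer P1, 52°C

Primer P1: A+T=12, G+C=7 → Tm = 2(12)+4(7) = 52°C
Primer P2: A+T=10, G+C=3 → Tm = 2(10)+4(3) = 32°C
52°C vs 32°C → primer P1 is higher.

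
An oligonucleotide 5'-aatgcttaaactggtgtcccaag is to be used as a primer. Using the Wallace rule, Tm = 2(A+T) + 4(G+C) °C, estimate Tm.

66°C

C=5, A=7, T=6, G=5
So N_AT = 13 and N_GC = 10.
Tm = 2×13 + 4×10 = 66°C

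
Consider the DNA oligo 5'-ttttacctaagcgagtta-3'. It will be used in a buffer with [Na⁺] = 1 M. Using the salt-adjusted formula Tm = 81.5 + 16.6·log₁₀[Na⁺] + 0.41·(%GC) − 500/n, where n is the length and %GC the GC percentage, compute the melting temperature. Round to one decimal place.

Length n = 18. Base counts: A=5, C=3, T=7, G=3
G+C = 6, so %GC = 6/18 × 100 = 33.333%
Salt term: 16.6 × (0) = 0
GC term: 0.41 × 33.333 = 13.667; length term: −500/18 = −27.778
Tm = 81.5 + (0) + 13.667 − 27.778 = 67.389 → 67.4°C

67.4°C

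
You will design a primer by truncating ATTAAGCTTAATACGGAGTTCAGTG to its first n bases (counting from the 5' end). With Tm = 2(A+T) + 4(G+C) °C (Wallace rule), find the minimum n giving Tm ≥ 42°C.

n = 16

First 15 bases: ATTAAGCTTAATACG → Tm = 38°C (< 42°C)
First 16 bases: ATTAAGCTTAATACGG → Tm = 42°C (≥ 42°C)
Each additional base adds 2°C (A/T) or 4°C (G/C), so Tm is non-decreasing in n; n = 16 is the first length to reach 42°C.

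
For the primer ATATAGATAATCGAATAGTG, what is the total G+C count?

5

Base counts: T=6, G=4, C=1, A=9
G+C = 4 + 1 = 5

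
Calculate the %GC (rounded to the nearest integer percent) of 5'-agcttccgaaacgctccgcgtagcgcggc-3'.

69%

Counting bases: G=9, T=4, A=5, C=11
G+C = 9 + 11 = 20 out of 29 bases
%GC = 20/29 × 100 = 68.97% ≈ 69%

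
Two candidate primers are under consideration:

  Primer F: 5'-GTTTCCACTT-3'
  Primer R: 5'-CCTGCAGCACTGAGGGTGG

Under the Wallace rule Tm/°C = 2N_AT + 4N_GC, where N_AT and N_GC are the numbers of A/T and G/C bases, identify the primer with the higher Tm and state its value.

Primer F: A+T=6, G+C=4 → Tm = 2(6)+4(4) = 28°C
Primer R: A+T=6, G+C=13 → Tm = 2(6)+4(13) = 64°C
28°C vs 64°C → primer R is higher.

Primer R, 64°C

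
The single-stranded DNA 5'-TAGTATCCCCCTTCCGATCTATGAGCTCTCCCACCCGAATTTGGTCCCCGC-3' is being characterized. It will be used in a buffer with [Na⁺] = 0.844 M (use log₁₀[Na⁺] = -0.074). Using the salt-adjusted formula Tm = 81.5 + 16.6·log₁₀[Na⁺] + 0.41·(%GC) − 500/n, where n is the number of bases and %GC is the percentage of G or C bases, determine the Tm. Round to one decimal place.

93.8°C

Length n = 51. Counting bases: T=14, A=8, C=21, G=8
G+C = 29, so %GC = 29/51 × 100 = 56.863%
Salt term: 16.6 × (-0.074) = -1.228
GC term: 0.41 × 56.863 = 23.314; length term: −500/51 = −9.804
Tm = 81.5 + (-1.228) + 23.314 − 9.804 = 93.782 → 93.8°C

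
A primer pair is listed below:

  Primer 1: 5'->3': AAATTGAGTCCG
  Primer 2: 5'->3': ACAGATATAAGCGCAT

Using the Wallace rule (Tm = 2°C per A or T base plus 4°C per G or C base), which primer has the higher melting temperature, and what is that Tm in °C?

Primer 1: A+T=7, G+C=5 → Tm = 2(7)+4(5) = 34°C
Primer 2: A+T=10, G+C=6 → Tm = 2(10)+4(6) = 44°C
34°C vs 44°C → primer 2 is higher.

Primer 2, 44°C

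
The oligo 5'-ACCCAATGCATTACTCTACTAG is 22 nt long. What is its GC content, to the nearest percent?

Scanning the sequence gives C=7, G=2, A=7, T=6.
G+C = 2 + 7 = 9 out of 22 bases
%GC = 9/22 × 100 = 40.91% ≈ 41%

41%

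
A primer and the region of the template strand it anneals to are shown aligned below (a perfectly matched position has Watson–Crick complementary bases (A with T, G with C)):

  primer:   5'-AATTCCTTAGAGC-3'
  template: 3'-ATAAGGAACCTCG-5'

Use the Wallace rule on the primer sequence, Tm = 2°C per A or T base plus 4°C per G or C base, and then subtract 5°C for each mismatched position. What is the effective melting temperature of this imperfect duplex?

26°C

Primer base counts: A=4, T=4, G=2, C=3 → A+T=8, G+C=5
Perfect-match Tm = 2(8) + 4(5) = 16 + 20 = 36°C
Mismatches (positions where the bases are not complementary): 2 (at positions 1, 9)
Effective Tm = 36 − 2×5 = 36 − 10 = 26°C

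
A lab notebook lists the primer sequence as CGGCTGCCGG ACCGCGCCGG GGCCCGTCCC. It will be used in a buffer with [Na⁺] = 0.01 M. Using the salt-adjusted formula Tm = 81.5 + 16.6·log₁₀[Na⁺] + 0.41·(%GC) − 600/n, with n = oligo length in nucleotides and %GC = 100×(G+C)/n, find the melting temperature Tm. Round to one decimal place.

65.2°C

Length n = 30. C=15, G=12, T=2, A=1
G+C = 27, so %GC = 27/30 × 100 = 90%
Salt term: 16.6 × (-2) = -33.2
GC term: 0.41 × 90 = 36.9; length term: −600/30 = −20
Tm = 81.5 + (-33.2) + 36.9 − 20 = 65.2 → 65.2°C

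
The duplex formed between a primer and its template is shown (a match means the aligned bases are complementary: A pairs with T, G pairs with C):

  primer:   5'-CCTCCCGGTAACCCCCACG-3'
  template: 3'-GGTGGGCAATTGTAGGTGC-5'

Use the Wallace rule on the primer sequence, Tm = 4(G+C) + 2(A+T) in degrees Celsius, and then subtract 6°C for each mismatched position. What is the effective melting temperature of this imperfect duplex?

42°C

Primer base counts: A=3, T=2, G=3, C=11 → A+T=5, G+C=14
Perfect-match Tm = 2(5) + 4(14) = 10 + 56 = 66°C
Mismatches (positions where the bases are not complementary): 4 (at positions 3, 8, 13, 14)
Effective Tm = 66 − 4×6 = 66 − 24 = 42°C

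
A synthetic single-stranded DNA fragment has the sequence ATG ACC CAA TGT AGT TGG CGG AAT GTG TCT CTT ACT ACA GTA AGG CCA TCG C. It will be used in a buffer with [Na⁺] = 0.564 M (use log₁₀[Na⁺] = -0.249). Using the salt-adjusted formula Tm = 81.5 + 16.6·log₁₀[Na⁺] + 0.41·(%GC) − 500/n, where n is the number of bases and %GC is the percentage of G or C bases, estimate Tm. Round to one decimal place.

87.5°C

Length n = 52. Counting bases: A=13, G=13, C=12, T=14
G+C = 25, so %GC = 25/52 × 100 = 48.077%
Salt term: 16.6 × (-0.249) = -4.133
GC term: 0.41 × 48.077 = 19.712; length term: −500/52 = −9.615
Tm = 81.5 + (-4.133) + 19.712 − 9.615 = 87.464 → 87.5°C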